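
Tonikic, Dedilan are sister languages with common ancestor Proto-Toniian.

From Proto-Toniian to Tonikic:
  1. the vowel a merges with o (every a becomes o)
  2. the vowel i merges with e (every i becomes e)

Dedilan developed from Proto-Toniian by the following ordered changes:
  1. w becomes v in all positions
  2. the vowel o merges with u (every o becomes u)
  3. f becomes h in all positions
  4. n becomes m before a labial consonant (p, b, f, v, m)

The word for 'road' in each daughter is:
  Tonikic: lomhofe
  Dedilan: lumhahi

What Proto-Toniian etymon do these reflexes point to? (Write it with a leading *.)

*lomhafi

Position 6: Tonikic has f, Dedilan has h. Tonikic preserves f here (none of its changes turn any other segment into f), so the proto-segment is *f.
Position 7: Tonikic has e, Dedilan has i. Dedilan preserves i here (none of its changes turn any other segment into i), so the proto-segment is *i.
Verify the candidate proto-form against each daughter:
Tonikic: *lomhafi > lomhofi > lomhofe  (by vowel merger, vowel merger)
Dedilan: start from *lomhafi.
  rule 1: no change — lomhafi
  rule 2 (vowel merger): lomhafi → lumhafi
  rule 3 (unconditioned shift): lumhafi → lumhahi
  rule 4: no change — lumhahi
  ⇒ Dedilan lumhahi
*lomhafi is the unique common source.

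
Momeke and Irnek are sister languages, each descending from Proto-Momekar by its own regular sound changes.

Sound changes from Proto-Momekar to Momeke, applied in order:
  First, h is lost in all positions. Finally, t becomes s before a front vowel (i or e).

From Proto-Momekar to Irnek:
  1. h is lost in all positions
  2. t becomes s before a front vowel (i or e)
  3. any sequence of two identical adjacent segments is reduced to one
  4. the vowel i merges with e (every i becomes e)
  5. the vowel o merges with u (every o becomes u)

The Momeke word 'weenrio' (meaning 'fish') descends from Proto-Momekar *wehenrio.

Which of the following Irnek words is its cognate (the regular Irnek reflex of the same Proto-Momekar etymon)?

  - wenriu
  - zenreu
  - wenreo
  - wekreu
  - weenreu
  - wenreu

wenreu

Irnek: start from *wehenrio.
  rule 1 (h-loss): wehenrio → weenrio
  rule 2: no change — weenrio
  rule 3 (degemination): weenrio → wenrio
  rule 4 (vowel merger): wenrio → wenreo
  rule 5 (vowel merger): wenreo → wenreu
  ⇒ Irnek wenreu
Among the options, 'wenreu' alone shows every Irnek change applied in order.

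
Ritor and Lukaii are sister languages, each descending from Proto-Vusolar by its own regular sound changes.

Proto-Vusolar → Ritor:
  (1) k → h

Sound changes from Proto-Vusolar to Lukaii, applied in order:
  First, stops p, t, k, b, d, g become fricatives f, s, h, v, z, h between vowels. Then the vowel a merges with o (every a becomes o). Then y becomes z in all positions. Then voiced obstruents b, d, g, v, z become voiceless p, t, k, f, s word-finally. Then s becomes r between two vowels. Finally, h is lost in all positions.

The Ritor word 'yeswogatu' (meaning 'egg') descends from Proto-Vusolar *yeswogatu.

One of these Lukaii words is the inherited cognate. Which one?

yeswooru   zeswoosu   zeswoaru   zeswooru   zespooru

zeswooru

Lukaii: start from *yeswogatu.
  rule 1 (intervocalic lenition): yeswogatu → yeswohasu
  rule 2 (vowel merger): yeswohasu → yeswohosu
  rule 3 (unconditioned shift): yeswohosu → zeswohosu
  rule 4: no change — zeswohosu
  rule 5 (rhotacism): zeswohosu → zeswohoru
  rule 6 (h-loss): zeswohoru → zeswooru
  ⇒ Lukaii zeswooru
The other candidates each miss or misapply at least one Lukaii change.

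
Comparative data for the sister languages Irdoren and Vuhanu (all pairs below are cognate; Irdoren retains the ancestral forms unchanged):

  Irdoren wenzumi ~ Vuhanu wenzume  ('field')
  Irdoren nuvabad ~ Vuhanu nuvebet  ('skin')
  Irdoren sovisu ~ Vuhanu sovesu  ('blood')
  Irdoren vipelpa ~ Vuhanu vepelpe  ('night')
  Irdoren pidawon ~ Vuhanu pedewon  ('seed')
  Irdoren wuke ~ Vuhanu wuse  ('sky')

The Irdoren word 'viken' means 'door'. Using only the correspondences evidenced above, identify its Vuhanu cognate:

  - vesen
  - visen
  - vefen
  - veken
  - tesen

sovisu ~ sovesu, pidawon ~ pedewon — Irdoren i corresponds to Vuhanu e after a consonant, before a consonant other than r, m, n, p, b, f, v.
wuke ~ wuse — Irdoren k corresponds to Vuhanu s between vowels (before a front vowel).
Applying these to Irdoren 'viken':
  viken → veken   (i→e after a consonant, before a consonant other than r, m, n, p, b, f, v)
  veken → vesen   (k→s between vowels (before a front vowel))
So the Vuhanu cognate is 'vesen'.

vesen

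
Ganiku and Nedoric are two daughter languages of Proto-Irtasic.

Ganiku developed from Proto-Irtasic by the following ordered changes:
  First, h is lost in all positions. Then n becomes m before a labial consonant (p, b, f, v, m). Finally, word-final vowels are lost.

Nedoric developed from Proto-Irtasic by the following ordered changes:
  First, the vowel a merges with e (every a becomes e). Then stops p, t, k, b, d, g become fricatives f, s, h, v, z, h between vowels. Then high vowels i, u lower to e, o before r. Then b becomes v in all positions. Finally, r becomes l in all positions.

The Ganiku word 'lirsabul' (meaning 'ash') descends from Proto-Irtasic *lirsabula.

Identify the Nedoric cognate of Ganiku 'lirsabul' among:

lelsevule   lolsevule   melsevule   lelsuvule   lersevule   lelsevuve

Nedoric: *lirsabula
  lirsabula → lirsebule   [vowel merger]
  lirsebule → lirsevule   [intervocalic lenition]
  lirsevule → lersevule   [pre-rhotic lowering]
  lersevule (rule 4 does not apply)
  lersevule → lelsevule   [unconditioned shift]
  giving Nedoric lelsevule.
The other candidates each miss or misapply at least one Nedoric change.

lelsevule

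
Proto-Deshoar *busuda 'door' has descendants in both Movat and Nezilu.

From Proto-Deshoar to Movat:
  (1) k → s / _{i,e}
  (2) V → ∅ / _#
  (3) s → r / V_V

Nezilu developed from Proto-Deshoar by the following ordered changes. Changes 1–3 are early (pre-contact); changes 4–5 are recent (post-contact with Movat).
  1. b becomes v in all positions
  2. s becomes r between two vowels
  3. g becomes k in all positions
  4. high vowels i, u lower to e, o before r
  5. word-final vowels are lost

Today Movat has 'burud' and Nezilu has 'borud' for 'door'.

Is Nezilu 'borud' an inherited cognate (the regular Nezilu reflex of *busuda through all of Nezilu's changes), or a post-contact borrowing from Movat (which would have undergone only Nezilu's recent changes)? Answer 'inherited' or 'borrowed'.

borrowed

If inherited, *busuda would pass through all of Nezilu's changes:
Nezilu: *busuda > vusuda > vuruda > voruda > vorud  (by unconditioned shift, rhotacism, pre-rhotic lowering, apocope)
If borrowed from Movat 'burud' after the early changes, it would undergo only the recent ones:
  rule 4 (pre-rhotic lowering): burud → borud
  rule 5 (apocope): no change (borud)
  ⇒ as a loan: borud
Nezilu 'borud' matches the loan outcome 'borud', not the inherited 'vorud' — it skipped the early Nezilu changes, so it was borrowed from Movat.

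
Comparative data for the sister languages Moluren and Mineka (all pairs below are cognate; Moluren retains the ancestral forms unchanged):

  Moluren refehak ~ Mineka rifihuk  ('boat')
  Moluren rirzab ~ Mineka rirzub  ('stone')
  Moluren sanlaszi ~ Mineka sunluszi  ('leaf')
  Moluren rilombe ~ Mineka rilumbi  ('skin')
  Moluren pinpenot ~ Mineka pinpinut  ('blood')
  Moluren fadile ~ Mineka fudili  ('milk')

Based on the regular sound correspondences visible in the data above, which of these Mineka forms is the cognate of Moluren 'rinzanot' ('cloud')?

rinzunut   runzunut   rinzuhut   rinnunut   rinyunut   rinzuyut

rinzunut

sanlaszi ~ sunluszi — Moluren a corresponds to Mineka u after a consonant, before a nasal.
pinpenot ~ pinpinut — Moluren o corresponds to Mineka u after a consonant, before a consonant other than r, m, n, p, b, f, v.
Applying these to Moluren 'rinzanot':
  rinzanot → rinzunot   (a→u after a consonant, before a nasal)
  rinzunot → rinzunut   (o→u after a consonant, before a consonant other than r, m, n, p, b, f, v)
So the Mineka cognate is 'rinzunut'.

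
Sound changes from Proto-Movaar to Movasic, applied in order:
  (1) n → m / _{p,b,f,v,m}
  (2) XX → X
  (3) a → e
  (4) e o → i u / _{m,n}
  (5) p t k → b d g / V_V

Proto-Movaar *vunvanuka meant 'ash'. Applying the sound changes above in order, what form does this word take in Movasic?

vumvinuge

Movasic: *vunvanuka
  vunvanuka → vumvanuka   [nasal place assimilation]
  vumvanuka (rule 2 does not apply)
  vumvanuka → vumvenuke   [vowel merger]
  vumvenuke → vumvinuke   [pre-nasal raising]
  vumvinuke → vumvinuge   [intervocalic voicing]
  giving Movasic vumvinuge.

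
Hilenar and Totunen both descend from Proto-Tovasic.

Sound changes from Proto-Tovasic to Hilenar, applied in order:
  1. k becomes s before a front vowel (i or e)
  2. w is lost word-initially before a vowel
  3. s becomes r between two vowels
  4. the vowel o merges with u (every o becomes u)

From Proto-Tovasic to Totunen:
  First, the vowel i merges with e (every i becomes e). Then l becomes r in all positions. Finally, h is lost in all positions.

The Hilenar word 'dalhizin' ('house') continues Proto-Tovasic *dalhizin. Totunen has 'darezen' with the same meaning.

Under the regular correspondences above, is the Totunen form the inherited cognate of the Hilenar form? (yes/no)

yes

Derive the expected Totunen reflex of *dalhizin:
Totunen: start from *dalhizin.
  rule 1 (vowel merger): dalhizin → dalhezen
  rule 2 (unconditioned shift): dalhezen → darhezen
  rule 3 (h-loss): darhezen → darezen
  ⇒ Totunen darezen
Totunen 'darezen' matches the regular reflex exactly, so the pair is cognate.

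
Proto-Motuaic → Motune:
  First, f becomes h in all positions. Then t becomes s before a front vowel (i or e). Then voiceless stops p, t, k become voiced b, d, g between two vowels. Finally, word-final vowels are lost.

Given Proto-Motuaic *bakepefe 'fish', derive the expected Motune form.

bagebeh

Motune: *bakepefe
  bakepefe → bakepehe   [unconditioned shift]
  bakepehe (rule 2 does not apply)
  bakepehe → bagebehe   [intervocalic voicing]
  bagebehe → bagebeh   [apocope]
  giving Motune bagebeh.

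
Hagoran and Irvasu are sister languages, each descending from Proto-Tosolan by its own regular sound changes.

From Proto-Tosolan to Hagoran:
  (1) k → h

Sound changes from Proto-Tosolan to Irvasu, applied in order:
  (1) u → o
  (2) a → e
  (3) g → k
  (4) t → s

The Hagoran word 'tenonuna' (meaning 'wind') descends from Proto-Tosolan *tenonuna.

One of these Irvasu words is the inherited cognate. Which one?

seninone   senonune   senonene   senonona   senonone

senonone

Irvasu: start from *tenonuna.
  rule 1 (vowel merger): tenonuna → tenonona
  rule 2 (vowel merger): tenonona → tenonone
  rule 3: no change — tenonone
  rule 4 (unconditioned shift): tenonone → senonone
  ⇒ Irvasu senonone
Among the options, 'senonone' alone shows every Irvasu change applied in order.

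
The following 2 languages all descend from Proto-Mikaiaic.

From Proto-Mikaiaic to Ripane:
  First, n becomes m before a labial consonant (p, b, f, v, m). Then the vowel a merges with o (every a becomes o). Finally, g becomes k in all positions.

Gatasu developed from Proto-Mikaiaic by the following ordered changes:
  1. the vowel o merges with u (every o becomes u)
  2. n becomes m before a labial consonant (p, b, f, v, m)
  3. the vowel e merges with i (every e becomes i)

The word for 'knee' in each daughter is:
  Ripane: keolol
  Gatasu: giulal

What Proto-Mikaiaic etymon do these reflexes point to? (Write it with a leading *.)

*geolal

Position 1: Ripane has k, Gatasu has g. Gatasu preserves g here (none of its changes turn any other segment into g), so the proto-segment is *g.
Position 5: Ripane has o, Gatasu has a. Gatasu preserves a here (none of its changes turn any other segment into a), so the proto-segment is *a.
Continuing position by position gives *geolal; check it forward:
Ripane: *geolal
  geolal (rule 1 does not apply)
  geolal → geolol   [vowel merger]
  geolol → keolol   [unconditioned shift]
  giving Ripane keolol.
Gatasu: *geolal
  geolal → geulal   [vowel merger]
  geulal (rule 2 does not apply)
  geulal → giulal   [vowel merger]
  giving Gatasu giulal.
*geolal is the unique common source.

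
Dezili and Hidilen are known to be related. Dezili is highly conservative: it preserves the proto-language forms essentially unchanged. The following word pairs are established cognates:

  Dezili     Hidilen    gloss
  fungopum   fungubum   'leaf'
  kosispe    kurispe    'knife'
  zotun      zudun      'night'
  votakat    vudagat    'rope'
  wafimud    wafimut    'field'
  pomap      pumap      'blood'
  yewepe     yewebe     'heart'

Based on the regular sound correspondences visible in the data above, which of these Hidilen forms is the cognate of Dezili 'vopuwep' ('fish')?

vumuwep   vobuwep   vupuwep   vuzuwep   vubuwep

fungopum ~ fungubum — Dezili o corresponds to Hidilen u after a consonant, before a labial obstruent.
fungopum ~ fungubum — Dezili p corresponds to Hidilen b between vowels (before a back vowel).
Applying these to Dezili 'vopuwep':
  vopuwep → vupuwep   (o→u after a consonant, before a labial obstruent)
  vupuwep → vubuwep   (p→b between vowels (before a back vowel))
So the Hidilen cognate is 'vubuwep'.

vubuwep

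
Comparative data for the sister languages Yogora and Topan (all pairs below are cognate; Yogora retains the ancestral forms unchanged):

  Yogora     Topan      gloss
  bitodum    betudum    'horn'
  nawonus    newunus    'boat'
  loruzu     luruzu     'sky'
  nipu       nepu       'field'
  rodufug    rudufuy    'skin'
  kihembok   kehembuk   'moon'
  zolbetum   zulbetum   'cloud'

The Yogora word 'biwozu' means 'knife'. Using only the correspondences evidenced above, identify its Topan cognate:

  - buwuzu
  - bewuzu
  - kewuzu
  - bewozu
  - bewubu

bitodum ~ betudum, kihembok ~ kehembuk — Yogora i corresponds to Topan e after a consonant, before a consonant other than r, m, n, p, b, f, v.
bitodum ~ betudum, rodufug ~ rudufuy — Yogora o corresponds to Topan u after a consonant, before a consonant other than r, m, n, p, b, f, v.
Applying these to Yogora 'biwozu':
  biwozu → bewozu   (i→e after a consonant, before a consonant other than r, m, n, p, b, f, v)
  bewozu → bewuzu   (o→u after a consonant, before a consonant other than r, m, n, p, b, f, v)
So the Topan cognate is 'bewuzu'.

bewuzu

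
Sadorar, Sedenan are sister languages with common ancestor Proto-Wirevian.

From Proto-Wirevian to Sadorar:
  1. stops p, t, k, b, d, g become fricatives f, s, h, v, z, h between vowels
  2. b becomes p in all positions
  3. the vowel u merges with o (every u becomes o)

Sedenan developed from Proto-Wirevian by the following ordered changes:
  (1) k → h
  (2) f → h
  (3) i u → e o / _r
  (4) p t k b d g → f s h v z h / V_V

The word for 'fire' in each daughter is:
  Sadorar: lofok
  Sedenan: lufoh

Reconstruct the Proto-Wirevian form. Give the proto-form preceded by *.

Position 2: Sadorar has o, Sedenan has u. Sedenan preserves u here (none of its changes turn any other segment into u), so the proto-segment is *u.
Position 3: Sadorar has f, Sedenan has f. In Sedenan, f can only continue *p, so the proto-segment is *p.
Verify the candidate proto-form against each daughter:
Sadorar: *lupok
  lupok → lufok   [intervocalic lenition]
  lufok (rule 2 does not apply)
  lufok → lofok   [vowel merger]
  giving Sadorar lofok.
Sedenan: start from *lupok.
  rule 1 (unconditioned shift): lupok → lupoh
  rule 2: no change — lupoh
  rule 3: no change — lupoh
  rule 4 (intervocalic lenition): lupoh → lufoh
  ⇒ Sedenan lufoh
*lupok is the unique common source.

*lupok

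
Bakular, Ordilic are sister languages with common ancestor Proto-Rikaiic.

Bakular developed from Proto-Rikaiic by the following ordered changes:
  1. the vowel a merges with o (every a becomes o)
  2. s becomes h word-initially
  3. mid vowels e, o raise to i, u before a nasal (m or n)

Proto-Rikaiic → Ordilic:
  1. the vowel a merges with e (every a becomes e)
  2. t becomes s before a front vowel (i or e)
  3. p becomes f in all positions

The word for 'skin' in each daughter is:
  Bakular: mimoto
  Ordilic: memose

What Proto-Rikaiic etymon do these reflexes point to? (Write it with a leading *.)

*memota

Position 6: Bakular has o, Ordilic has e. Taking the neighbouring segments as reconstructed: Bakular o could go back to *a or *o; Ordilic e could go back to *a or *e — the one source consistent with every daughter is *a.
Position 2: Bakular has i, Ordilic has e. Taking the neighbouring segments as reconstructed: Bakular i could go back to *e or *i; Ordilic e could go back to *a or *e — the one source consistent with every daughter is *e.
Continuing position by position gives *memota; check it forward:
Bakular: start from *memota.
  rule 1 (vowel merger): memota → memoto
  rule 2: no change — memoto
  rule 3 (pre-nasal raising): memoto → mimoto
  ⇒ Bakular mimoto
Ordilic: *memota > memote > memose  (by vowel merger, palatalisation)
Only *memota yields all of Bakular mimoto, Ordilic memose.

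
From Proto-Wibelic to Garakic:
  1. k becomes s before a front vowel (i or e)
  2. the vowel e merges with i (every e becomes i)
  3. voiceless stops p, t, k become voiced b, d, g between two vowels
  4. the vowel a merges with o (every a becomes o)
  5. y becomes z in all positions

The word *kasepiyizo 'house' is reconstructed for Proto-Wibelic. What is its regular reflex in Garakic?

Garakic: *kasepiyizo
  kasepiyizo (rule 1 does not apply)
  kasepiyizo → kasipiyizo   [vowel merger]
  kasipiyizo → kasibiyizo   [intervocalic voicing]
  kasibiyizo → kosibiyizo   [vowel merger]
  kosibiyizo → kosibizizo   [unconditioned shift]
  giving Garakic kosibizizo.

kosibizizo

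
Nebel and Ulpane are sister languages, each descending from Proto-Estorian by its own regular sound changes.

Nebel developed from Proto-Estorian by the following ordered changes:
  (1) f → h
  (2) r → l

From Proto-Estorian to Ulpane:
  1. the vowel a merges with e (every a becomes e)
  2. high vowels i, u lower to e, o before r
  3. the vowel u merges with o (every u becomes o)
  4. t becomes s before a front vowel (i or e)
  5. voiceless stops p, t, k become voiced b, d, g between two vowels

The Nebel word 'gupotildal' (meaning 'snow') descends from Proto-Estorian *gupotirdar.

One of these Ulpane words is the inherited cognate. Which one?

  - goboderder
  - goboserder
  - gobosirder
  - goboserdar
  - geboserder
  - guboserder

Ulpane: start from *gupotirdar.
  rule 1 (vowel merger): gupotirdar → gupotirder
  rule 2 (pre-rhotic lowering): gupotirder → gupoterder
  rule 3 (vowel merger): gupoterder → gopoterder
  rule 4 (palatalisation): gopoterder → goposerder
  rule 5 (intervocalic voicing): goposerder → goboserder
  ⇒ Ulpane goboserder
The other candidates each miss or misapply at least one Ulpane change.

goboserder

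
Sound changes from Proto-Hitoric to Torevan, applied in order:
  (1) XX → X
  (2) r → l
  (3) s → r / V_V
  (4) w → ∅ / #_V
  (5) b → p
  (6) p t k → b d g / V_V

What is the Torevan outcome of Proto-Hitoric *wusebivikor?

Torevan: *wusebivikor
  wusebivikor (rule 1 does not apply)
  wusebivikor → wusebivikol   [unconditioned shift]
  wusebivikol → wurebivikol   [rhotacism]
  wurebivikol → urebivikol   [glide loss]
  urebivikol → urepivikol   [unconditioned shift]
  urepivikol → urebivigol   [intervocalic voicing]
  giving Torevan urebivigol.

urebivigol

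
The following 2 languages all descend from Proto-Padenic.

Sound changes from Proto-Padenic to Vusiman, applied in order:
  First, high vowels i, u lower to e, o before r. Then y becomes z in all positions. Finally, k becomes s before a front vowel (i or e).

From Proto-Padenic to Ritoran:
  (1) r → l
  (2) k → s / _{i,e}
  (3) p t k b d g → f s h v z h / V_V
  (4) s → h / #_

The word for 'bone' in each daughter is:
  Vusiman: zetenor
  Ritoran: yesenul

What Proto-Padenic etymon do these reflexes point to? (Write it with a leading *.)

Position 3: Vusiman has t, Ritoran has s. Vusiman preserves t here (none of its changes turn any other segment into t), so the proto-segment is *t.
Position 1: Vusiman has z, Ritoran has y. Ritoran preserves y here (none of its changes turn any other segment into y), so the proto-segment is *y.
Verify the candidate proto-form against each daughter:
Vusiman: *yetenur
  yetenur → yetenor   [pre-rhotic lowering]
  yetenor → zetenor   [unconditioned shift]
  zetenor (rule 3 does not apply)
  giving Vusiman zetenor.
Ritoran: start from *yetenur.
  rule 1 (unconditioned shift): yetenur → yetenul
  rule 2: no change — yetenul
  rule 3 (intervocalic lenition): yetenul → yesenul
  rule 4: no change — yesenul
  ⇒ Ritoran yesenul
*yetenur is the unique common source.

*yetenur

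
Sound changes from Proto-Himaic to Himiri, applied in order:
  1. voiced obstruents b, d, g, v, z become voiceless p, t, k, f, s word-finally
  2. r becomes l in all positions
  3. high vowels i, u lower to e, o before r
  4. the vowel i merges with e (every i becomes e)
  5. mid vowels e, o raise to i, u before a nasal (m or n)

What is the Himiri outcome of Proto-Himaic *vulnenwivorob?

vulninwevolop

Himiri: *vulnenwivorob > vulnenwivorop > vulnenwivolop > vulnenwevolop > vulninwevolop  (by final devoicing, unconditioned shift, vowel merger, pre-nasal raising)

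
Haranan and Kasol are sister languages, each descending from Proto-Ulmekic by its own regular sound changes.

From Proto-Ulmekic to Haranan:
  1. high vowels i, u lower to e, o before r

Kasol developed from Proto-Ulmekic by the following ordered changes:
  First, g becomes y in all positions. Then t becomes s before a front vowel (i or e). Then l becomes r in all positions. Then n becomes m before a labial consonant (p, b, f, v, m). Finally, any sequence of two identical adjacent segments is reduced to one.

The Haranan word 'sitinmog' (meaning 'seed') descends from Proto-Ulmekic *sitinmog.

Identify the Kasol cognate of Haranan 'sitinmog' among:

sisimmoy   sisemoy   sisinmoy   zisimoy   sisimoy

sisimoy

Kasol: start from *sitinmog.
  rule 1 (unconditioned shift): sitinmog → sitinmoy
  rule 2 (palatalisation): sitinmoy → sisinmoy
  rule 3: no change — sisinmoy
  rule 4 (nasal place assimilation): sisinmoy → sisimmoy
  rule 5 (degemination): sisimmoy → sisimoy
  ⇒ Kasol sisimoy
Among the options, 'sisimoy' alone shows every Kasol change applied in order.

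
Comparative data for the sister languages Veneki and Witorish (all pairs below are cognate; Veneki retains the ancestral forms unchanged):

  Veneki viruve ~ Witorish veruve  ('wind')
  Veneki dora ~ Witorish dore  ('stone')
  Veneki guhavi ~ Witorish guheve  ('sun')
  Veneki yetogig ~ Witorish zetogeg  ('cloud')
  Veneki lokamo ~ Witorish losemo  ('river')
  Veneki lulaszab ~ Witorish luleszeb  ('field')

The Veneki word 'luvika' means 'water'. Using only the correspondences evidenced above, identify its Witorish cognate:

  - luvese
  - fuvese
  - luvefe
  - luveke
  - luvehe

luvese

yetogig ~ zetogeg — Veneki i corresponds to Witorish e after a consonant, before a consonant other than r, m, n, p, b, f, v.
lokamo ~ losemo — Veneki k corresponds to Witorish s between vowels (before a back vowel).
dora ~ dore — Veneki a corresponds to Witorish e word-finally.
Applying these to Veneki 'luvika':
  luvika → luveka   (i→e after a consonant, before a consonant other than r, m, n, p, b, f, v)
  luveka → luvesa   (k→s between vowels (before a back vowel))
  luvesa → luvese   (a→e word-finally)
So the Witorish cognate is 'luvese'.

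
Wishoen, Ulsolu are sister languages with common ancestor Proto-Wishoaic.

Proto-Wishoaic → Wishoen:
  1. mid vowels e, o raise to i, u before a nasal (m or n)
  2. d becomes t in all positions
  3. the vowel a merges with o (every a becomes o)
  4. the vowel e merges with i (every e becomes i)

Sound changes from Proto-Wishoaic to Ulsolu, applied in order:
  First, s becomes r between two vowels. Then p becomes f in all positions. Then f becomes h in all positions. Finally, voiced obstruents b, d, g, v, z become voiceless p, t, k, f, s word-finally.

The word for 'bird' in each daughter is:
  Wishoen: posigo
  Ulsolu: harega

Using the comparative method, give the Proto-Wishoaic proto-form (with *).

Position 6: Wishoen has o, Ulsolu has a. Ulsolu preserves a here (none of its changes turn any other segment into a), so the proto-segment is *a.
Position 4: Wishoen has i, Ulsolu has e. Ulsolu preserves e here (none of its changes turn any other segment into e), so the proto-segment is *e.
Position 3: Wishoen has s, Ulsolu has r. Wishoen preserves s here (none of its changes turn any other segment into s), so the proto-segment is *s.
Verify the candidate proto-form against each daughter:
Wishoen: start from *pasega.
  rule 1: no change — pasega
  rule 2: no change — pasega
  rule 3 (vowel merger): pasega → posego
  rule 4 (vowel merger): posego → posigo
  ⇒ Wishoen posigo
Ulsolu: *pasega
  pasega → parega   [rhotacism]
  parega → farega   [unconditioned shift]
  farega → harega   [unconditioned shift]
  harega (rule 4 does not apply)
  giving Ulsolu harega.
*pasega is the unique common source.

*pasega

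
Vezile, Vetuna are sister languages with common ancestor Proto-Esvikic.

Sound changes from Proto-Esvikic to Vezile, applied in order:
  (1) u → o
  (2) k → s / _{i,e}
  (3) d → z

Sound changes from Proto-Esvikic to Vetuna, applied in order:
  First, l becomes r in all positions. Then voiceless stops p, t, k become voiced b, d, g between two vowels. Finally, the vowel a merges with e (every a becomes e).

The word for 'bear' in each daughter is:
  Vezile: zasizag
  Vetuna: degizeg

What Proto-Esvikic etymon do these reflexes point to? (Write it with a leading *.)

Position 3: Vezile has s, Vetuna has g. Taking the neighbouring segments as reconstructed: Vezile s could go back to *k or *s; Vetuna g could go back to *k or *g — the one source consistent with every daughter is *k.
Position 2: Vezile has a, Vetuna has e. Vezile preserves a here (none of its changes turn any other segment into a), so the proto-segment is *a.
Position 6: Vezile has a, Vetuna has e. Vezile preserves a here (none of its changes turn any other segment into a), so the proto-segment is *a.
This points to *dakizag. Verify forward in each daughter:
Vezile: *dakizag
  dakizag (rule 1 does not apply)
  dakizag → dasizag   [palatalisation]
  dasizag → zasizag   [unconditioned shift]
  giving Vezile zasizag.
Vetuna: start from *dakizag.
  rule 1: no change — dakizag
  rule 2 (intervocalic voicing): dakizag → dagizag
  rule 3 (vowel merger): dagizag → degizeg
  ⇒ Vetuna degizeg
No other proto-form is consistent with every reflex, so the reconstruction is *dakizag.

*dakizag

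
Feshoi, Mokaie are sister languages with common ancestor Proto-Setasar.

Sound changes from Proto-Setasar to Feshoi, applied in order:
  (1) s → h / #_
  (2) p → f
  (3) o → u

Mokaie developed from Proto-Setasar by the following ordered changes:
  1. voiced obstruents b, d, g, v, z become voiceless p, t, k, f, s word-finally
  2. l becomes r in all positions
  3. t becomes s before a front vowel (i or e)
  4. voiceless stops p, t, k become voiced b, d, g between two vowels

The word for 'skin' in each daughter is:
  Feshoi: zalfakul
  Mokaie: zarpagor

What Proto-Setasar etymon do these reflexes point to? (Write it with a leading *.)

Position 3: Feshoi has l, Mokaie has r. Feshoi preserves l here (none of its changes turn any other segment into l), so the proto-segment is *l.
Position 8: Feshoi has l, Mokaie has r. Feshoi preserves l here (none of its changes turn any other segment into l), so the proto-segment is *l.
This points to *zalpakol. Verify forward in each daughter:
Feshoi: *zalpakol
  zalpakol (rule 1 does not apply)
  zalpakol → zalfakol   [unconditioned shift]
  zalfakol → zalfakul   [vowel merger]
  giving Feshoi zalfakul.
Mokaie: *zalpakol > zarpakor > zarpagor  (by unconditioned shift, intervocalic voicing)
*zalpakol is the unique common source.

*zalpakol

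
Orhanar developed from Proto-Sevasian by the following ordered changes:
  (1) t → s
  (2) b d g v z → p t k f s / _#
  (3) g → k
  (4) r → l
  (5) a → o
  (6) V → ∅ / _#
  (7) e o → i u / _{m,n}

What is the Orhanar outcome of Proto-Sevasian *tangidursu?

Orhanar: *tangidursu
  tangidursu → sangidursu   [unconditioned shift]
  sangidursu (rule 2 does not apply)
  sangidursu → sankidursu   [unconditioned shift]
  sankidursu → sankidulsu   [unconditioned shift]
  sankidulsu → sonkidulsu   [vowel merger]
  sonkidulsu → sonkiduls   [apocope]
  sonkiduls → sunkiduls   [pre-nasal raising]
  giving Orhanar sunkiduls.

sunkiduls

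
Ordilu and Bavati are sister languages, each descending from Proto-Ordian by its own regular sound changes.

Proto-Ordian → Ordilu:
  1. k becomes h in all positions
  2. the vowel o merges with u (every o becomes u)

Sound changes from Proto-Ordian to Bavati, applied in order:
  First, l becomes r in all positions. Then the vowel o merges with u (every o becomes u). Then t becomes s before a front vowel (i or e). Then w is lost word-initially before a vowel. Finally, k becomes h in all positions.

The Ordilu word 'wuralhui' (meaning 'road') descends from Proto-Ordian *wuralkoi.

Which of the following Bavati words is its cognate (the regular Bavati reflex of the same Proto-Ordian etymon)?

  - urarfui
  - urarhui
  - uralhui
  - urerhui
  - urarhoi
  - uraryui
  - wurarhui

urarhui

Bavati: *wuralkoi > wurarkoi > wurarkui > urarkui > urarhui  (by unconditioned shift, vowel merger, glide loss, unconditioned shift)
Only 'urarhui' matches the regular Bavati development of *wuralkoi.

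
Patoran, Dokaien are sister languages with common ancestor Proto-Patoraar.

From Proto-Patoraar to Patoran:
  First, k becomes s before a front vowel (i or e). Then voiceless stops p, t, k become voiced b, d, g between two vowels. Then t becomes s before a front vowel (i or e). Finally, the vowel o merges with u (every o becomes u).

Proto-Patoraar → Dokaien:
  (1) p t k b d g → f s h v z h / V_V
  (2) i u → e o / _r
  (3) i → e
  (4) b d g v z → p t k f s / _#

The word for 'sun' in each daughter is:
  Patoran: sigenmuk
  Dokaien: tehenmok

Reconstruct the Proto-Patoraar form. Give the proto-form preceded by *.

Position 1: Patoran has s, Dokaien has t. Taking the neighbouring segments as reconstructed: Patoran s could go back to *t or *k or *s; Dokaien t can only go back to *t — the one source consistent with every daughter is *t.
Position 7: Patoran has u, Dokaien has o. Taking the neighbouring segments as reconstructed: Patoran u could go back to *o or *u; Dokaien o can only go back to *o — the one source consistent with every daughter is *o.
Position 3: Patoran has g, Dokaien has h. Taking the neighbouring segments as reconstructed: Patoran g can only go back to *g; Dokaien h could go back to *k or *g or *h — the one source consistent with every daughter is *g.
Verify the candidate proto-form against each daughter:
Patoran: *tigenmok
  tigenmok (rule 1 does not apply)
  tigenmok (rule 2 does not apply)
  tigenmok → sigenmok   [palatalisation]
  sigenmok → sigenmuk   [vowel merger]
  giving Patoran sigenmuk.
Dokaien: *tigenmok > tihenmok > tehenmok  (by intervocalic lenition, vowel merger)
*tigenmok is the unique common source.

*tigenmok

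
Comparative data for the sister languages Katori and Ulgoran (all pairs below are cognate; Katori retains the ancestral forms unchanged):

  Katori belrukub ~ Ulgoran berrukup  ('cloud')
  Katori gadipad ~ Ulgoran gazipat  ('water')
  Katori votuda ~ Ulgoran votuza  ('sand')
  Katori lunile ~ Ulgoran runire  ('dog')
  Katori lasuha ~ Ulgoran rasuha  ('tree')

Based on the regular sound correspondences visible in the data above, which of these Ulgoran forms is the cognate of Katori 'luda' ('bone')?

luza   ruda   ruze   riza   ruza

lunile ~ runire — Katori l corresponds to Ulgoran r word-initially before a back vowel.
votuda ~ votuza — Katori d corresponds to Ulgoran z between vowels (before a back vowel).
Applying these to Katori 'luda':
  luda → ruda   (l→r word-initially before a back vowel)
  ruda → ruza   (d→z between vowels (before a back vowel))
So the Ulgoran cognate is 'ruza'.

ruza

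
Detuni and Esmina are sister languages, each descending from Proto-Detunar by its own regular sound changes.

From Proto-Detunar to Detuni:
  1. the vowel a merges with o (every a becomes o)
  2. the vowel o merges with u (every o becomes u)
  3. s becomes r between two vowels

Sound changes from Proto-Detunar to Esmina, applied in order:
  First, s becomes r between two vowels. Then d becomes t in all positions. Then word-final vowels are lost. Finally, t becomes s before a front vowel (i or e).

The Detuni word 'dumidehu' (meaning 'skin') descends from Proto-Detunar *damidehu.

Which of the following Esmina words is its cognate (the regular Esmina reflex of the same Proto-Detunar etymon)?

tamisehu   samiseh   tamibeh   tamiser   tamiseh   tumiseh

tamiseh

Esmina: start from *damidehu.
  rule 1: no change — damidehu
  rule 2 (unconditioned shift): damidehu → tamitehu
  rule 3 (apocope): tamitehu → tamiteh
  rule 4 (palatalisation): tamiteh → tamiseh
  ⇒ Esmina tamiseh
Only 'tamiseh' matches the regular Esmina development of *damidehu.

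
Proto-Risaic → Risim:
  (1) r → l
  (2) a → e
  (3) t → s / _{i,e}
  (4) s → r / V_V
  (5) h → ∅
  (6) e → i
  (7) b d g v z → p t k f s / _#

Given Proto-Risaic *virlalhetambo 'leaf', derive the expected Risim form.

villilirimbo

Risim: *virlalhetambo > villalhetambo > villelhetembo > villelhesembo > villelherembo > villelerembo > villilirimbo  (by unconditioned shift, vowel merger, palatalisation, rhotacism, h-loss, vowel merger)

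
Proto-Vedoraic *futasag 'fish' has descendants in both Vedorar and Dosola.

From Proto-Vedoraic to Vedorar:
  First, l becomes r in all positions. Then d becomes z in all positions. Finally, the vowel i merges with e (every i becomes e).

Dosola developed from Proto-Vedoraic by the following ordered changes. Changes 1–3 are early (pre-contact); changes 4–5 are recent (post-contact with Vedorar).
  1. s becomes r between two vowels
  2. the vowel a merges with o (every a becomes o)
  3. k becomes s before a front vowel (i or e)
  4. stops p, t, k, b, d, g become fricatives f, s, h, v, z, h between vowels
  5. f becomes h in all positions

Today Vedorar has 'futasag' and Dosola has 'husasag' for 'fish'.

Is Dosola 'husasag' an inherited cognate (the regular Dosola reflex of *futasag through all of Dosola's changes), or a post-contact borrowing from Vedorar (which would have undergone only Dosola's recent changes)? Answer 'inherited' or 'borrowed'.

If inherited, *futasag would pass through all of Dosola's changes:
Dosola: *futasag > futarag > futorog > fusorog > husorog  (by rhotacism, vowel merger, intervocalic lenition, unconditioned shift)
If borrowed from Vedorar 'futasag' after the early changes, it would undergo only the recent ones:
  rule 4 (intervocalic lenition): futasag → fusasag
  rule 5 (unconditioned shift): fusasag → husasag
  ⇒ as a loan: husasag
Dosola 'husasag' matches the loan outcome 'husasag', not the inherited 'husorog' — it skipped the early Dosola changes, so it was borrowed from Vedorar.

borrowed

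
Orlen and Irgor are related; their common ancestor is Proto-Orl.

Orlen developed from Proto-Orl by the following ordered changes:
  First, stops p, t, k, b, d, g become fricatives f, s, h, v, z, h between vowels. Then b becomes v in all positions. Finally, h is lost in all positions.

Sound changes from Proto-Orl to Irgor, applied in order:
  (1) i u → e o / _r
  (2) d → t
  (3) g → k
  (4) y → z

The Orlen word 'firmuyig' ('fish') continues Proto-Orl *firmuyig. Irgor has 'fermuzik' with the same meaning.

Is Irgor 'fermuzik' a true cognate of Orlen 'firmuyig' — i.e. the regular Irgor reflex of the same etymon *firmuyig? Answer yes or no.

Derive the expected Irgor reflex of *firmuyig:
Irgor: start from *firmuyig.
  rule 1 (pre-rhotic lowering): firmuyig → fermuyig
  rule 2: no change — fermuyig
  rule 3 (unconditioned shift): fermuyig → fermuyik
  rule 4 (unconditioned shift): fermuyik → fermuzik
  ⇒ Irgor fermuzik
Irgor 'fermuzik' matches the regular reflex exactly, so the pair is cognate.

yes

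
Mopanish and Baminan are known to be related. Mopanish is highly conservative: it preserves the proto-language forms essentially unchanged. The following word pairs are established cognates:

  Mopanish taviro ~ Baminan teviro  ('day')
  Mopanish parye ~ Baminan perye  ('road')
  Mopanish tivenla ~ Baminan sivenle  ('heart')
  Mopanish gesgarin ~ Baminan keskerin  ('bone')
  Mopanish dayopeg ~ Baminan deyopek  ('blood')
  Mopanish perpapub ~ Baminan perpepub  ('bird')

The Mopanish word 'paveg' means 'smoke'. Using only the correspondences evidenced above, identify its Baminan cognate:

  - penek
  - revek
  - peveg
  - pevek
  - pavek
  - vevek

pevek

taviro ~ teviro — Mopanish a corresponds to Baminan e after a consonant, before a labial obstruent.
dayopeg ~ deyopek — Mopanish g corresponds to Baminan k word-finally.
Applying these to Mopanish 'paveg':
  paveg → peveg   (a→e after a consonant, before a labial obstruent)
  peveg → pevek   (g→k word-finally)
So the Baminan cognate is 'pevek'.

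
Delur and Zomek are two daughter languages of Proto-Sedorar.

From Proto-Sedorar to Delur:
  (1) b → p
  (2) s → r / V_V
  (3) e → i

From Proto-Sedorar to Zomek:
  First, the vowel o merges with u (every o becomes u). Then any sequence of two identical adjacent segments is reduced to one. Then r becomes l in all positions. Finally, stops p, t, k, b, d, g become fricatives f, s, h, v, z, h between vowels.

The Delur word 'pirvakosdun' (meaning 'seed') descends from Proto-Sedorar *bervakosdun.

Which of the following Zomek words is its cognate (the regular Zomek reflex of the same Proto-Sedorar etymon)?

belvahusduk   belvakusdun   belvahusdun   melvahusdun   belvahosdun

belvahusdun

Zomek: *bervakosdun
  bervakosdun → bervakusdun   [vowel merger]
  bervakusdun (rule 2 does not apply)
  bervakusdun → belvakusdun   [unconditioned shift]
  belvakusdun → belvahusdun   [intervocalic lenition]
  giving Zomek belvahusdun.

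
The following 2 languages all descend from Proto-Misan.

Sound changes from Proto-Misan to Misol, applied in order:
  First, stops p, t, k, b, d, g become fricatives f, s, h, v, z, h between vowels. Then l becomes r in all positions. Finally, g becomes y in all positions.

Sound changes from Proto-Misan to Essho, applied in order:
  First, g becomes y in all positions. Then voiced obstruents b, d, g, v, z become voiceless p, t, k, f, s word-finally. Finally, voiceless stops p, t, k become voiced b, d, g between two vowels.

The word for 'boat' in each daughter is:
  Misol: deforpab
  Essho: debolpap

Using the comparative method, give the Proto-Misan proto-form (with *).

*depolpab

Position 5: Misol has r, Essho has l. Essho preserves l here (none of its changes turn any other segment into l), so the proto-segment is *l.
Position 3: Misol has f, Essho has b. Taking the neighbouring segments as reconstructed: Misol f could go back to *p or *f; Essho b could go back to *p or *b — the one source consistent with every daughter is *p.
Position 8: Misol has b, Essho has p. Misol preserves b here (none of its changes turn any other segment into b), so the proto-segment is *b.
The remaining positions agree across the daughters. Check the candidate against every language:
Misol: *depolpab > defolpab > deforpab  (by intervocalic lenition, unconditioned shift)
Essho: *depolpab
  depolpab (rule 1 does not apply)
  depolpab → depolpap   [final devoicing]
  depolpap → debolpap   [intervocalic voicing]
  giving Essho debolpap.
Only *depolpab yields all of Misol deforpab, Essho debolpap.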